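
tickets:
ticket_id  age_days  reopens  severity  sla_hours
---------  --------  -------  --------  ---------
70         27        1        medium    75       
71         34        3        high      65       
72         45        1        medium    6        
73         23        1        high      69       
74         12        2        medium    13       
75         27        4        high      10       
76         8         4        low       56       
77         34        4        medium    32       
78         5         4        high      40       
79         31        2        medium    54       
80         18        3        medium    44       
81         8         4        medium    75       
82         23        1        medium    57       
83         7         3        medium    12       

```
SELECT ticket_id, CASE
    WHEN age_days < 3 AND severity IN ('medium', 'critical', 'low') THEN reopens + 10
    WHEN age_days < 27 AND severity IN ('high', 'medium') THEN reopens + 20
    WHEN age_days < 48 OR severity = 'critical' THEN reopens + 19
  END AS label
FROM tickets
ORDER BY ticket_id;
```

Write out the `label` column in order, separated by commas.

20, 22, 20, 21, 22, 23, 23, 23, 24, 21, 23, 24, 21, 23

ticket_id=70: age_days < 48 OR severity = 'critical' → 20
ticket_id=71: age_days < 48 OR severity = 'critical' → 22
ticket_id=72: age_days < 48 OR severity = 'critical' → 20
ticket_id=73: age_days < 27 AND severity IN ('high', 'medium') → 21
ticket_id=74: age_days < 27 AND severity IN ('high', 'medium') → 22
ticket_id=75: age_days < 48 OR severity = 'critical' → 23
ticket_id=76: age_days < 48 OR severity = 'critical' → 23
ticket_id=77: age_days < 48 OR severity = 'critical' → 23
ticket_id=78: age_days < 27 AND severity IN ('high', 'medium') → 24
ticket_id=79: age_days < 48 OR severity = 'critical' → 21
ticket_id=80: age_days < 27 AND severity IN ('high', 'medium') → 23
ticket_id=81: age_days < 27 AND severity IN ('high', 'medium') → 24
ticket_id=82: age_days < 27 AND severity IN ('high', 'medium') → 21
ticket_id=83: age_days < 27 AND severity IN ('high', 'medium') → 23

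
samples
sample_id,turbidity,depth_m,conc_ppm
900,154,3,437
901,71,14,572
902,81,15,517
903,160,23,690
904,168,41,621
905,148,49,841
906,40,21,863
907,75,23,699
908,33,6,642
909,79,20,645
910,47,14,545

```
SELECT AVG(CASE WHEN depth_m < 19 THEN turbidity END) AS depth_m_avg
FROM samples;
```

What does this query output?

sample_id=900: ✓ → 154
sample_id=901: ✓ → 71
sample_id=902: ✓ → 81
sample_id=903: ✗
sample_id=904: ✗
sample_id=905: ✗
sample_id=906: ✗
sample_id=907: ✗
sample_id=908: ✓ → 33
sample_id=909: ✗
sample_id=910: ✓ → 47
depth_m_avg = (154 + 71 + 81 + 33 + 47) / 5 = 77.2

77.2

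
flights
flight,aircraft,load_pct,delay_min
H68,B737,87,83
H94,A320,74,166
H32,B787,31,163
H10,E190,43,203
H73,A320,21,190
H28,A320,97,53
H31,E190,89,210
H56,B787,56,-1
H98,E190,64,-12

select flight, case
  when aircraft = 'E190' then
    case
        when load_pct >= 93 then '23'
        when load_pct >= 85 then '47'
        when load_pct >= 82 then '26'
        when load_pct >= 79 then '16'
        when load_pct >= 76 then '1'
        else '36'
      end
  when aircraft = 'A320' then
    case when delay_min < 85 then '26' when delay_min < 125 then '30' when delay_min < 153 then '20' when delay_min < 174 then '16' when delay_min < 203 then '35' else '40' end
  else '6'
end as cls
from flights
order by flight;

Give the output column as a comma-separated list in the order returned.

flight=H10: aircraft='E190' → inner[ELSE] → 36
flight=H28: aircraft='A320' → inner[delay_min < 85] → 26
flight=H31: aircraft='E190' → inner[load_pct >= 85] → 47
flight=H32: aircraft='B787' → outer ELSE → 6
flight=H56: aircraft='B787' → outer ELSE → 6
flight=H68: aircraft='B737' → outer ELSE → 6
flight=H73: aircraft='A320' → inner[delay_min < 203] → 35
flight=H94: aircraft='A320' → inner[delay_min < 174] → 16
flight=H98: aircraft='E190' → inner[ELSE] → 36

36, 26, 47, 6, 6, 6, 35, 16, 36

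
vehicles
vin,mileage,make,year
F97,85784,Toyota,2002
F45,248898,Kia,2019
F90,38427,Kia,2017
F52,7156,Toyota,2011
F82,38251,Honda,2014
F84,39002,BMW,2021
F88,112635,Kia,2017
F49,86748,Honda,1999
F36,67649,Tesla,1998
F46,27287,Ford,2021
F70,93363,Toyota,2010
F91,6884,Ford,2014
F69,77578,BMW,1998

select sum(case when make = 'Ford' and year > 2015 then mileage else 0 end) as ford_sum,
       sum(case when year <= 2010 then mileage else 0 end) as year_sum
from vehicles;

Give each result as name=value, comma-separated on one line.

[ford_sum: make = 'Ford' and year > 2015]
vin=F97: ✗
vin=F45: ✗
vin=F90: ✗
vin=F52: ✗
vin=F82: ✗
vin=F84: ✗
vin=F88: ✗
vin=F49: ✗
vin=F36: ✗
vin=F46: ✓ → 27287
vin=F70: ✗
vin=F91: ✗
vin=F69: ✗
ford_sum = 27287
—
[year_sum: year <= 2010]
vin=F97: ✓ → 85784
vin=F45: ✗
vin=F90: ✗
vin=F52: ✗
vin=F82: ✗
vin=F84: ✗
vin=F88: ✗
vin=F49: ✓ → 86748
vin=F36: ✓ → 67649
vin=F46: ✗
vin=F70: ✓ → 93363
vin=F91: ✗
vin=F69: ✓ → 77578
year_sum = 85784 + 86748 + 67649 + 93363 + 77578 = 411122

ford_sum=27287, year_sum=411122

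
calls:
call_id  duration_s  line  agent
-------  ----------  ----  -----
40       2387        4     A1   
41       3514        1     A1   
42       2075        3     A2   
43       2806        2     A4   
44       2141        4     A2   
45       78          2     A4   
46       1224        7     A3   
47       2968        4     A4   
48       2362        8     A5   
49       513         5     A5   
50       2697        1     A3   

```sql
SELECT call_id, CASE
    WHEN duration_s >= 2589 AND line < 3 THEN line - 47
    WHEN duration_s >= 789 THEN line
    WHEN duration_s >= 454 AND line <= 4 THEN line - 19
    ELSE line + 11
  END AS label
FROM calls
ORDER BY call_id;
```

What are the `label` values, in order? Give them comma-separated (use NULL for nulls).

4, -46, 3, -45, 4, 13, 7, 4, 8, 16, -46

call_id=40: duration_s >= 789 → 4
call_id=41: duration_s >= 2589 AND line < 3 → -46
call_id=42: duration_s >= 789 → 3
call_id=43: duration_s >= 2589 AND line < 3 → -45
call_id=44: duration_s >= 789 → 4
call_id=45: ELSE → 13
call_id=46: duration_s >= 789 → 7
call_id=47: duration_s >= 789 → 4
call_id=48: duration_s >= 789 → 8
call_id=49: ELSE → 16
call_id=50: duration_s >= 2589 AND line < 3 → -46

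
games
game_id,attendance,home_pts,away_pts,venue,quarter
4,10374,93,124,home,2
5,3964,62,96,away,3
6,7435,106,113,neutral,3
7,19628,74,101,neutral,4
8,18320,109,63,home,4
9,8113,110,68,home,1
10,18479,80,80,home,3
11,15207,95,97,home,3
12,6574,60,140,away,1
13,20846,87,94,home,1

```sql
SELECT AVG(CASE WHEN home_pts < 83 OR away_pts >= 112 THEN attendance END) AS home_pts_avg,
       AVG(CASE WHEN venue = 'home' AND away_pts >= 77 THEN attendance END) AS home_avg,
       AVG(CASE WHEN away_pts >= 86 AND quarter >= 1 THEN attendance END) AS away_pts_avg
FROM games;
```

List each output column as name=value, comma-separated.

[home_pts_avg: home_pts < 83 OR away_pts >= 112]
game_id=4: ✓ → 10374
game_id=5: ✓ → 3964
game_id=6: ✓ → 7435
game_id=7: ✓ → 19628
game_id=8: ✗
game_id=9: ✗
game_id=10: ✓ → 18479
game_id=11: ✗
game_id=12: ✓ → 6574
game_id=13: ✗
home_pts_avg = (10374 + 3964 + 7435 + 19628 + 18479 + 6574) / 6 = 11075.6666666667
—
[home_avg: venue = 'home' AND away_pts >= 77]
game_id=4: ✓ → 10374
game_id=5: ✗
game_id=6: ✗
game_id=7: ✗
game_id=8: ✗
game_id=9: ✗
game_id=10: ✓ → 18479
game_id=11: ✓ → 15207
game_id=12: ✗
game_id=13: ✓ → 20846
home_avg = (10374 + 18479 + 15207 + 20846) / 4 = 16226.5
—
[away_pts_avg: away_pts >= 86 AND quarter >= 1]
game_id=4: ✓ → 10374
game_id=5: ✓ → 3964
game_id=6: ✓ → 7435
game_id=7: ✓ → 19628
game_id=8: ✗
game_id=9: ✗
game_id=10: ✗
game_id=11: ✓ → 15207
game_id=12: ✓ → 6574
game_id=13: ✓ → 20846
away_pts_avg = (10374 + 3964 + 7435 + 19628 + 15207 + 6574 + 20846) / 7 = 12004

home_pts_avg=11075.6666666667, home_avg=16226.5, away_pts_avg=12004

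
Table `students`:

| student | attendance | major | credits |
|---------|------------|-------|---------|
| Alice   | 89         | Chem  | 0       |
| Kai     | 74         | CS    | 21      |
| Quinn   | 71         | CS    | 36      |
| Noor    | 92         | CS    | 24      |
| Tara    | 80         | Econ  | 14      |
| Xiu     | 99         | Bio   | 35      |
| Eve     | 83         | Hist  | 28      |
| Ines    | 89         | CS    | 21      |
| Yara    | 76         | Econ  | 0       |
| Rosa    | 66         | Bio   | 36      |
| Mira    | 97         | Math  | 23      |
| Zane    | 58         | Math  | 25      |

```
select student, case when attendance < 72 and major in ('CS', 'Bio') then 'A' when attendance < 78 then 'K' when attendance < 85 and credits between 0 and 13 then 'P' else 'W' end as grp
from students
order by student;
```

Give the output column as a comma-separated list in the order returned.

student=Alice: ELSE → W
student=Eve: ELSE → W
student=Ines: ELSE → W
student=Kai: attendance < 78 → K
student=Mira: ELSE → W
student=Noor: ELSE → W
student=Quinn: attendance < 72 and major in ('CS', 'Bio') → A
student=Rosa: attendance < 72 and major in ('CS', 'Bio') → A
student=Tara: ELSE → W
student=Xiu: ELSE → W
student=Yara: attendance < 78 → K
student=Zane: attendance < 78 → K

W, W, W, K, W, W, A, A, W, W, K, K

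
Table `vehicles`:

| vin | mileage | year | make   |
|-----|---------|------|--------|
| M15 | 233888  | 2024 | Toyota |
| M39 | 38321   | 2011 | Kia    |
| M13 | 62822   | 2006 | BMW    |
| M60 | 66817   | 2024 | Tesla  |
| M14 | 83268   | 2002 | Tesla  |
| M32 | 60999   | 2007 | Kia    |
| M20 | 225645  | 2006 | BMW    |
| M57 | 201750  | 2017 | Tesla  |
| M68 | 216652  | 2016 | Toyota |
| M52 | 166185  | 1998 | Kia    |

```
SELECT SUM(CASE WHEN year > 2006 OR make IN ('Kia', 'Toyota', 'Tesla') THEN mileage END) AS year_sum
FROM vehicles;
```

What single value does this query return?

1067880

vin=M15: ✓ → 233888
vin=M39: ✓ → 38321
vin=M13: ✗
vin=M60: ✓ → 66817
vin=M14: ✓ → 83268
vin=M32: ✓ → 60999
vin=M20: ✗
vin=M57: ✓ → 201750
vin=M68: ✓ → 216652
vin=M52: ✓ → 166185
year_sum = 233888 + 38321 + 66817 + 83268 + 60999 + 201750 + 216652 + 166185 = 1067880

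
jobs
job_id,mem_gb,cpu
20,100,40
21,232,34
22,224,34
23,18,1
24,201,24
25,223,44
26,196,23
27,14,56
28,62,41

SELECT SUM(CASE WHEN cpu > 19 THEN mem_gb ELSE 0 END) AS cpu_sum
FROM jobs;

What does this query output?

1252

job_id=20: ✓ → 100
job_id=21: ✓ → 232
job_id=22: ✓ → 224
job_id=23: ✗
job_id=24: ✓ → 201
job_id=25: ✓ → 223
job_id=26: ✓ → 196
job_id=27: ✓ → 14
job_id=28: ✓ → 62
cpu_sum = 100 + 232 + 224 + 201 + 223 + 196 + 14 + 62 = 1252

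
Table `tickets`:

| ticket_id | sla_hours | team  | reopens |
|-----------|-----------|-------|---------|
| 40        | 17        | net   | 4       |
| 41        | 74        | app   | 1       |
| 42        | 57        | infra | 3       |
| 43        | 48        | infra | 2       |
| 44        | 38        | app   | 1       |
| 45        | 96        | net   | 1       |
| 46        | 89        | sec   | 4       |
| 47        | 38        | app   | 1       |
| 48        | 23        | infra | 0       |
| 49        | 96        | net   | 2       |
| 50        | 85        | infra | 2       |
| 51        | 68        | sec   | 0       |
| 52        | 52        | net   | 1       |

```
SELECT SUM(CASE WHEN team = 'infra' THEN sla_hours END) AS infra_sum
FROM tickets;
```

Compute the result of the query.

213

ticket_id=40: ✗
ticket_id=41: ✗
ticket_id=42: ✓ → 57
ticket_id=43: ✓ → 48
ticket_id=44: ✗
ticket_id=45: ✗
ticket_id=46: ✗
ticket_id=47: ✗
ticket_id=48: ✓ → 23
ticket_id=49: ✗
ticket_id=50: ✓ → 85
ticket_id=51: ✗
ticket_id=52: ✗
infra_sum = 57 + 48 + 23 + 85 = 213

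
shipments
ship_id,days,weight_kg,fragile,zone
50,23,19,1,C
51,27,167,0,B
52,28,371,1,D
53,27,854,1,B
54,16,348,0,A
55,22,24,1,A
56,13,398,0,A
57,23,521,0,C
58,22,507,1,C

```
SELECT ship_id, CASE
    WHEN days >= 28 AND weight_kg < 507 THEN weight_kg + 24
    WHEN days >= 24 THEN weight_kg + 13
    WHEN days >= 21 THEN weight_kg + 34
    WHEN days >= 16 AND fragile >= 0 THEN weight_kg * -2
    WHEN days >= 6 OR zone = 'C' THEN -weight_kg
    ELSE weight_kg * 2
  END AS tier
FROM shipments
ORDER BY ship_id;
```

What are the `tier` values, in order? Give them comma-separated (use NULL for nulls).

53, 180, 395, 867, -696, 58, -398, 555, 541

ship_id=50: days >= 21 → 53
ship_id=51: days >= 24 → 180
ship_id=52: days >= 28 AND weight_kg < 507 → 395
ship_id=53: days >= 24 → 867
ship_id=54: days >= 16 AND fragile >= 0 → -696
ship_id=55: days >= 21 → 58
ship_id=56: days >= 6 OR zone = 'C' → -398
ship_id=57: days >= 21 → 555
ship_id=58: days >= 21 → 541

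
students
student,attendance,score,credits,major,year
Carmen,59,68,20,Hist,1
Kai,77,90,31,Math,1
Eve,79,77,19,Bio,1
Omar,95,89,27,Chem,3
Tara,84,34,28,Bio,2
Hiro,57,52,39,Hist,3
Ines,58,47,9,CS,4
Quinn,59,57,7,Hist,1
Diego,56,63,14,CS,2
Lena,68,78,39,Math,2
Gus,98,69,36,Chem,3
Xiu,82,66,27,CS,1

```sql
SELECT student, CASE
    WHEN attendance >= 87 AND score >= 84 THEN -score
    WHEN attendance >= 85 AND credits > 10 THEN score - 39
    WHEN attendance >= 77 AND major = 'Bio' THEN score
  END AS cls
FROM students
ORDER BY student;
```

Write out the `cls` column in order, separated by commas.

student=Carmen: (no match → NULL) → NULL
student=Diego: (no match → NULL) → NULL
student=Eve: attendance >= 77 AND major = 'Bio' → 77
student=Gus: attendance >= 85 AND credits > 10 → 30
student=Hiro: (no match → NULL) → NULL
student=Ines: (no match → NULL) → NULL
student=Kai: (no match → NULL) → NULL
student=Lena: (no match → NULL) → NULL
student=Omar: attendance >= 87 AND score >= 84 → -89
student=Quinn: (no match → NULL) → NULL
student=Tara: attendance >= 77 AND major = 'Bio' → 34
student=Xiu: (no match → NULL) → NULL

NULL, NULL, 77, 30, NULL, NULL, NULL, NULL, -89, NULL, 34, NULL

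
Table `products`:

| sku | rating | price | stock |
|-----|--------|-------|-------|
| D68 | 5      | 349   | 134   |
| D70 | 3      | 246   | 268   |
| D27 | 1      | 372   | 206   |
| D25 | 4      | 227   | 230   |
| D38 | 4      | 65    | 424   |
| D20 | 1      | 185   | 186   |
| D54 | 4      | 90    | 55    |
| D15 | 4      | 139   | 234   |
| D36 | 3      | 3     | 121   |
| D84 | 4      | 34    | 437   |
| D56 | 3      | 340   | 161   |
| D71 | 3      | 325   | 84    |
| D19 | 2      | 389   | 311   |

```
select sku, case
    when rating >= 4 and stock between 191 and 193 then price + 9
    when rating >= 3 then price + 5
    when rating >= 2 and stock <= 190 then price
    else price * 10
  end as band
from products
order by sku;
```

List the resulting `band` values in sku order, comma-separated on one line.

sku=D15: rating >= 3 → 144
sku=D19: ELSE → 3890
sku=D20: ELSE → 1850
sku=D25: rating >= 3 → 232
sku=D27: ELSE → 3720
sku=D36: rating >= 3 → 8
sku=D38: rating >= 3 → 70
sku=D54: rating >= 3 → 95
sku=D56: rating >= 3 → 345
sku=D68: rating >= 3 → 354
sku=D70: rating >= 3 → 251
sku=D71: rating >= 3 → 330
sku=D84: rating >= 3 → 39

144, 3890, 1850, 232, 3720, 8, 70, 95, 345, 354, 251, 330, 39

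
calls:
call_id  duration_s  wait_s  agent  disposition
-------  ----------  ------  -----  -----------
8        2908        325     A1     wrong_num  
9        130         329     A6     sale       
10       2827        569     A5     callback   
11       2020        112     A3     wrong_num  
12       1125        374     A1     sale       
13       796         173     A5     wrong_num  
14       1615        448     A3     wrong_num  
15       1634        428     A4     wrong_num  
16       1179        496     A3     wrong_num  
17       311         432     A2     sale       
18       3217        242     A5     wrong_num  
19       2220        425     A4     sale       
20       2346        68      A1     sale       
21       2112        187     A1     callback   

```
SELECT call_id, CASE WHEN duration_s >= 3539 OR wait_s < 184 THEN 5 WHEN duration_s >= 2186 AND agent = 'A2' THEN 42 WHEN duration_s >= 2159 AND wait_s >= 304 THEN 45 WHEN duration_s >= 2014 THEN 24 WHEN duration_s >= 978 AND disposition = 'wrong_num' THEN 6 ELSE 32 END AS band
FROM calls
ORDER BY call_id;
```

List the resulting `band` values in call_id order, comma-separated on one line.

call_id=8: duration_s >= 2159 AND wait_s >= 304 → 45
call_id=9: ELSE → 32
call_id=10: duration_s >= 2159 AND wait_s >= 304 → 45
call_id=11: duration_s >= 3539 OR wait_s < 184 → 5
call_id=12: ELSE → 32
call_id=13: duration_s >= 3539 OR wait_s < 184 → 5
call_id=14: duration_s >= 978 AND disposition = 'wrong_num' → 6
call_id=15: duration_s >= 978 AND disposition = 'wrong_num' → 6
call_id=16: duration_s >= 978 AND disposition = 'wrong_num' → 6
call_id=17: ELSE → 32
call_id=18: duration_s >= 2014 → 24
call_id=19: duration_s >= 2159 AND wait_s >= 304 → 45
call_id=20: duration_s >= 3539 OR wait_s < 184 → 5
call_id=21: duration_s >= 2014 → 24

45, 32, 45, 5, 32, 5, 6, 6, 6, 32, 24, 45, 5, 24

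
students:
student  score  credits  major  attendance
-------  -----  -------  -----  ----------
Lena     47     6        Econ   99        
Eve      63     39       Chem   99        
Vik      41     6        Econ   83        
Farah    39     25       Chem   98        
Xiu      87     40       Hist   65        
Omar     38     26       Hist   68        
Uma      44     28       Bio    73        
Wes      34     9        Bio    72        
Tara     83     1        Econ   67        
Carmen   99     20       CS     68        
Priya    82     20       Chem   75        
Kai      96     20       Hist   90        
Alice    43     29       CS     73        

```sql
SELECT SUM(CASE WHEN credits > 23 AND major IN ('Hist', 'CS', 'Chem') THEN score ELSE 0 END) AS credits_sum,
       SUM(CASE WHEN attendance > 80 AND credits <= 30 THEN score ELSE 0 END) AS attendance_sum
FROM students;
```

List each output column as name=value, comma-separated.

credits_sum=270, attendance_sum=223

[credits_sum: credits > 23 AND major IN ('Hist', 'CS', 'Chem')]
student=Lena: ✗
student=Eve: ✓ → 63
student=Vik: ✗
student=Farah: ✓ → 39
student=Xiu: ✓ → 87
student=Omar: ✓ → 38
student=Uma: ✗
student=Wes: ✗
student=Tara: ✗
student=Carmen: ✗
student=Priya: ✗
student=Kai: ✗
student=Alice: ✓ → 43
credits_sum = 63 + 39 + 87 + 38 + 43 = 270
—
[attendance_sum: attendance > 80 AND credits <= 30]
student=Lena: ✓ → 47
student=Eve: ✗
student=Vik: ✓ → 41
student=Farah: ✓ → 39
student=Xiu: ✗
student=Omar: ✗
student=Uma: ✗
student=Wes: ✗
student=Tara: ✗
student=Carmen: ✗
student=Priya: ✗
student=Kai: ✓ → 96
student=Alice: ✗
attendance_sum = 47 + 41 + 39 + 96 = 223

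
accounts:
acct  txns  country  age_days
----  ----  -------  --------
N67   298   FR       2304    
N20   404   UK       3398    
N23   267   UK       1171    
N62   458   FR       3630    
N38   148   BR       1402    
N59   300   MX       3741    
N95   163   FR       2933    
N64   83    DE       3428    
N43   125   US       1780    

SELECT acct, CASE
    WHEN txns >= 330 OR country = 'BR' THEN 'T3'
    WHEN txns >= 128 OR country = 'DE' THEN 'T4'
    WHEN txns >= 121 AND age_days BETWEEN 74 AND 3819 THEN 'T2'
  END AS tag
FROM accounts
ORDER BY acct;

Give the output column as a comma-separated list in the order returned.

acct=N20: txns >= 330 OR country = 'BR' → T3
acct=N23: txns >= 128 OR country = 'DE' → T4
acct=N38: txns >= 330 OR country = 'BR' → T3
acct=N43: txns >= 121 AND age_days BETWEEN 74 AND 3819 → T2
acct=N59: txns >= 128 OR country = 'DE' → T4
acct=N62: txns >= 330 OR country = 'BR' → T3
acct=N64: txns >= 128 OR country = 'DE' → T4
acct=N67: txns >= 128 OR country = 'DE' → T4
acct=N95: txns >= 128 OR country = 'DE' → T4

T3, T4, T3, T2, T4, T3, T4, T4, T4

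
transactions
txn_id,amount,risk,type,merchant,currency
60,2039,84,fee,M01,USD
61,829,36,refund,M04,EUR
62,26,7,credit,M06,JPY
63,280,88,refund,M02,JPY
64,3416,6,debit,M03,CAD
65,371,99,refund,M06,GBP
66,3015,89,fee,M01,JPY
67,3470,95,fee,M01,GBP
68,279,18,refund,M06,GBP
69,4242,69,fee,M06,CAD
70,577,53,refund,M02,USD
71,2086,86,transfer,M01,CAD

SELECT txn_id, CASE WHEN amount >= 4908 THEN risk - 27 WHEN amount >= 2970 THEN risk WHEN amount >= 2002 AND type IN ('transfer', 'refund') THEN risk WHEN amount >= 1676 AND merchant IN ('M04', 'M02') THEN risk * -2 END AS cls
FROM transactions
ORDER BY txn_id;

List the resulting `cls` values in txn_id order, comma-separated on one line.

txn_id=60: (no match → NULL) → NULL
txn_id=61: (no match → NULL) → NULL
txn_id=62: (no match → NULL) → NULL
txn_id=63: (no match → NULL) → NULL
txn_id=64: amount >= 2970 → 6
txn_id=65: (no match → NULL) → NULL
txn_id=66: amount >= 2970 → 89
txn_id=67: amount >= 2970 → 95
txn_id=68: (no match → NULL) → NULL
txn_id=69: amount >= 2970 → 69
txn_id=70: (no match → NULL) → NULL
txn_id=71: amount >= 2002 AND type IN ('transfer', 'refund') → 86

NULL, NULL, NULL, NULL, 6, NULL, 89, 95, NULL, 69, NULL, 86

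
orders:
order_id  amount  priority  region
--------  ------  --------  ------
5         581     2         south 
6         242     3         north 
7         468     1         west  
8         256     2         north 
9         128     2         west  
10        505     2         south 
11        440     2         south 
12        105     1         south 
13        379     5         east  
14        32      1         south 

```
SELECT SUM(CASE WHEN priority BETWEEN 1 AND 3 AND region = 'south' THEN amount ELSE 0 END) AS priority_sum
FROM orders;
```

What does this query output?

1663

order_id=5: ✓ → 581
order_id=6: ✗
order_id=7: ✗
order_id=8: ✗
order_id=9: ✗
order_id=10: ✓ → 505
order_id=11: ✓ → 440
order_id=12: ✓ → 105
order_id=13: ✗
order_id=14: ✓ → 32
priority_sum = 581 + 505 + 440 + 105 + 32 = 1663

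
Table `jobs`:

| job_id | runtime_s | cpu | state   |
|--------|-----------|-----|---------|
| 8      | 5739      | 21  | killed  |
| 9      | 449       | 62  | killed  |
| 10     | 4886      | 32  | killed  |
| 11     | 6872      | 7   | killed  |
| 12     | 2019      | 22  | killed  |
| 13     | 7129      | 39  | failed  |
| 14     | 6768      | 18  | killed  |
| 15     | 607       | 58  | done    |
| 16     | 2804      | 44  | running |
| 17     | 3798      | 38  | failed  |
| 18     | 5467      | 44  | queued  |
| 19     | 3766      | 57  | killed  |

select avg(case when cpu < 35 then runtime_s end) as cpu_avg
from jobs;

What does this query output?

5256.8

job_id=8: ✓ → 5739
job_id=9: ✗
job_id=10: ✓ → 4886
job_id=11: ✓ → 6872
job_id=12: ✓ → 2019
job_id=13: ✗
job_id=14: ✓ → 6768
job_id=15: ✗
job_id=16: ✗
job_id=17: ✗
job_id=18: ✗
job_id=19: ✗
cpu_avg = (5739 + 4886 + 6872 + 2019 + 6768) / 5 = 5256.8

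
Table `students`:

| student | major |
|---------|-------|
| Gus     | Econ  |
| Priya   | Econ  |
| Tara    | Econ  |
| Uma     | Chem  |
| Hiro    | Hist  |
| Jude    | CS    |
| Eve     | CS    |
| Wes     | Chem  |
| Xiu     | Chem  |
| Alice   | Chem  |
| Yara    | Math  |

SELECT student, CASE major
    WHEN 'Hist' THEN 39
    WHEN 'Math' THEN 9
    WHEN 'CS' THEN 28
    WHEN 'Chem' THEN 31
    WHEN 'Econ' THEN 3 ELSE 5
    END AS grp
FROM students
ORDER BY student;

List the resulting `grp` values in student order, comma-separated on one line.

student=Alice: major='Chem' → 31
student=Eve: major='CS' → 28
student=Gus: major='Econ' → 3
student=Hiro: major='Hist' → 39
student=Jude: major='CS' → 28
student=Priya: major='Econ' → 3
student=Tara: major='Econ' → 3
student=Uma: major='Chem' → 31
student=Wes: major='Chem' → 31
student=Xiu: major='Chem' → 31
student=Yara: major='Math' → 9

31, 28, 3, 39, 28, 3, 3, 31, 31, 31, 9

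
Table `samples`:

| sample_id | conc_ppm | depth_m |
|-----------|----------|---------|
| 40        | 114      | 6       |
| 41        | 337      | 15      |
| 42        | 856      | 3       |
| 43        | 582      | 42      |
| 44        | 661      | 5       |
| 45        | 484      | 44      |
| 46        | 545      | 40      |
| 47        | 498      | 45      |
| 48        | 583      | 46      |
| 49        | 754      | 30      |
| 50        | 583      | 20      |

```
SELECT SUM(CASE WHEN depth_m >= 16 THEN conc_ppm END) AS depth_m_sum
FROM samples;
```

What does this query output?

4029

sample_id=40: ✗
sample_id=41: ✗
sample_id=42: ✗
sample_id=43: ✓ → 582
sample_id=44: ✗
sample_id=45: ✓ → 484
sample_id=46: ✓ → 545
sample_id=47: ✓ → 498
sample_id=48: ✓ → 583
sample_id=49: ✓ → 754
sample_id=50: ✓ → 583
depth_m_sum = 582 + 484 + 545 + 498 + 583 + 754 + 583 = 4029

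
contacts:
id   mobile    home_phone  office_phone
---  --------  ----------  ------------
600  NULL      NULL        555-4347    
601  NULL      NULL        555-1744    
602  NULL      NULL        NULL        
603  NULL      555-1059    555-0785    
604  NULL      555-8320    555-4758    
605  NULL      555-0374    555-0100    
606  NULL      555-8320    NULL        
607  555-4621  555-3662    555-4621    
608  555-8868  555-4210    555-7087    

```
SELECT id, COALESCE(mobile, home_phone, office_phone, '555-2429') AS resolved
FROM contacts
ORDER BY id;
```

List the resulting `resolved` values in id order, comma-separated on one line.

id=600: mobile=NULL, home_phone=NULL, office_phone=555-4347 → 555-4347
id=601: mobile=NULL, home_phone=NULL, office_phone=555-1744 → 555-1744
id=602: mobile=NULL, home_phone=NULL, office_phone=NULL, → literal 555-2429 → 555-2429
id=603: mobile=NULL, home_phone=555-1059 → 555-1059
id=604: mobile=NULL, home_phone=555-8320 → 555-8320
id=605: mobile=NULL, home_phone=555-0374 → 555-0374
id=606: mobile=NULL, home_phone=555-8320 → 555-8320
id=607: mobile=555-4621 → 555-4621
id=608: mobile=555-8868 → 555-8868

555-4347, 555-1744, 555-2429, 555-1059, 555-8320, 555-0374, 555-8320, 555-4621, 555-8868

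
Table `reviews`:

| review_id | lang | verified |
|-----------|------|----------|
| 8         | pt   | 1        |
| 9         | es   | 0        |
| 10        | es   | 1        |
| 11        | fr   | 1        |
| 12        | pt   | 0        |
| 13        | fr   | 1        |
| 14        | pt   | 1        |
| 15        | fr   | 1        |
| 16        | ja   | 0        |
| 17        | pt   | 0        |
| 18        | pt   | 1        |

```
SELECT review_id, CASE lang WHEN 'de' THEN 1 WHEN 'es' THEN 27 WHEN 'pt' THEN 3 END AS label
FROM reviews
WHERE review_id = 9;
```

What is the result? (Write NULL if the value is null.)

review_id = 9: lang=es, verified=0.
lang='de' → false
lang='es' → true → 27

27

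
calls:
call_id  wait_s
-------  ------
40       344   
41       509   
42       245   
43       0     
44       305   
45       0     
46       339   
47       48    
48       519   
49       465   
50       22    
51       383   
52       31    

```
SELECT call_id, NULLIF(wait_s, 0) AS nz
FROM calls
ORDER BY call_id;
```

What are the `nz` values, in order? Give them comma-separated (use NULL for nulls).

344, 509, 245, NULL, 305, NULL, 339, 48, 519, 465, 22, 383, 31

call_id=40: wait_s=344 vs 0: differ → 344
call_id=41: wait_s=509 vs 0: differ → 509
call_id=42: wait_s=245 vs 0: differ → 245
call_id=43: wait_s=0 vs 0: equal → NULL
call_id=44: wait_s=305 vs 0: differ → 305
call_id=45: wait_s=0 vs 0: equal → NULL
call_id=46: wait_s=339 vs 0: differ → 339
call_id=47: wait_s=48 vs 0: differ → 48
call_id=48: wait_s=519 vs 0: differ → 519
call_id=49: wait_s=465 vs 0: differ → 465
call_id=50: wait_s=22 vs 0: differ → 22
call_id=51: wait_s=383 vs 0: differ → 383
call_id=52: wait_s=31 vs 0: differ → 31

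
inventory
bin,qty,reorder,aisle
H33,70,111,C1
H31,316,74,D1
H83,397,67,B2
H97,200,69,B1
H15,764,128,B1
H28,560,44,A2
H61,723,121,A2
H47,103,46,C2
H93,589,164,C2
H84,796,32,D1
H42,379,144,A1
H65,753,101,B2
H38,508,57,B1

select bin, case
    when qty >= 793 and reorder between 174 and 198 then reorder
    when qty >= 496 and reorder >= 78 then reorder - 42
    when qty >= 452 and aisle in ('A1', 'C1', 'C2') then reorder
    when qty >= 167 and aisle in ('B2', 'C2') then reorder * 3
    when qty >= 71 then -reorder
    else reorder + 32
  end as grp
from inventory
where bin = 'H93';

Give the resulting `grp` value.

122

bin = H93: qty=589, reorder=164, aisle=C2.
qty >= 793 and reorder between 174 and 198 → false
qty >= 496 and reorder >= 78 → true → 122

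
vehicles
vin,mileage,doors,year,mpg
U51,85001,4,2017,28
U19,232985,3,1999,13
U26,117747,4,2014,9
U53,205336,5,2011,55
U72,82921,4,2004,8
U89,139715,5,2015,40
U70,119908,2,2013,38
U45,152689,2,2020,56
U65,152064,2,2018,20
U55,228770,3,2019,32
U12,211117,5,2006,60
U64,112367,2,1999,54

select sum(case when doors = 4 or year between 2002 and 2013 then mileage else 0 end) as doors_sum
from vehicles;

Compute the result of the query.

vin=U51: ✓ → 85001
vin=U19: ✗
vin=U26: ✓ → 117747
vin=U53: ✓ → 205336
vin=U72: ✓ → 82921
vin=U89: ✗
vin=U70: ✓ → 119908
vin=U45: ✗
vin=U65: ✗
vin=U55: ✗
vin=U12: ✓ → 211117
vin=U64: ✗
doors_sum = 85001 + 117747 + 205336 + 82921 + 119908 + 211117 = 822030

822030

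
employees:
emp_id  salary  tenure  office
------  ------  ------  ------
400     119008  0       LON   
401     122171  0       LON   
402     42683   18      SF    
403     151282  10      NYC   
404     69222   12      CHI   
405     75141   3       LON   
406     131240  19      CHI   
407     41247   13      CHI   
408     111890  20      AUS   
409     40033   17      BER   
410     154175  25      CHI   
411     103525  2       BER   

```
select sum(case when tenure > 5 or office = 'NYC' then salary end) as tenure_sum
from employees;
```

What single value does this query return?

emp_id=400: ✗
emp_id=401: ✗
emp_id=402: ✓ → 42683
emp_id=403: ✓ → 151282
emp_id=404: ✓ → 69222
emp_id=405: ✗
emp_id=406: ✓ → 131240
emp_id=407: ✓ → 41247
emp_id=408: ✓ → 111890
emp_id=409: ✓ → 40033
emp_id=410: ✓ → 154175
emp_id=411: ✗
tenure_sum = 42683 + 151282 + 69222 + 131240 + 41247 + 111890 + 40033 + 154175 = 741772

741772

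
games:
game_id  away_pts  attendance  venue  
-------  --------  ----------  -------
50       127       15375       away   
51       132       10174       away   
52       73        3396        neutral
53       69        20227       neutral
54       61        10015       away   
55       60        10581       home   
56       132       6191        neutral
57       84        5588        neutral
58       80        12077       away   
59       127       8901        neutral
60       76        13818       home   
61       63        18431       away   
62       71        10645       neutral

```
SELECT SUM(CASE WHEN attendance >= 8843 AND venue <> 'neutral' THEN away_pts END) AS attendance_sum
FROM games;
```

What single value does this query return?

599

game_id=50: ✓ → 127
game_id=51: ✓ → 132
game_id=52: ✗
game_id=53: ✗
game_id=54: ✓ → 61
game_id=55: ✓ → 60
game_id=56: ✗
game_id=57: ✗
game_id=58: ✓ → 80
game_id=59: ✗
game_id=60: ✓ → 76
game_id=61: ✓ → 63
game_id=62: ✗
attendance_sum = 127 + 132 + 61 + 60 + 80 + 76 + 63 = 599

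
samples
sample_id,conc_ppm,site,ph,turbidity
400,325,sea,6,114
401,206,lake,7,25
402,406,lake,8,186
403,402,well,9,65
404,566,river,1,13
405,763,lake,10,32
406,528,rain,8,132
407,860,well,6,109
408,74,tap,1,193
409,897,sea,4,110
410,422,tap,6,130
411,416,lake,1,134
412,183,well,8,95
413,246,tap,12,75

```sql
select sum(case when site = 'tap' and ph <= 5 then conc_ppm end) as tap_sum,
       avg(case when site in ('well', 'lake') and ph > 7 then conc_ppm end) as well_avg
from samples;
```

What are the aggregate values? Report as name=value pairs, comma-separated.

[tap_sum: site = 'tap' and ph <= 5]
sample_id=400: ✗
sample_id=401: ✗
sample_id=402: ✗
sample_id=403: ✗
sample_id=404: ✗
sample_id=405: ✗
sample_id=406: ✗
sample_id=407: ✗
sample_id=408: ✓ → 74
sample_id=409: ✗
sample_id=410: ✗
sample_id=411: ✗
sample_id=412: ✗
sample_id=413: ✗
tap_sum = 74
—
[well_avg: site in ('well', 'lake') and ph > 7]
sample_id=400: ✗
sample_id=401: ✗
sample_id=402: ✓ → 406
sample_id=403: ✓ → 402
sample_id=404: ✗
sample_id=405: ✓ → 763
sample_id=406: ✗
sample_id=407: ✗
sample_id=408: ✗
sample_id=409: ✗
sample_id=410: ✗
sample_id=411: ✗
sample_id=412: ✓ → 183
sample_id=413: ✗
well_avg = (406 + 402 + 763 + 183) / 4 = 438.5

tap_sum=74, well_avg=438.5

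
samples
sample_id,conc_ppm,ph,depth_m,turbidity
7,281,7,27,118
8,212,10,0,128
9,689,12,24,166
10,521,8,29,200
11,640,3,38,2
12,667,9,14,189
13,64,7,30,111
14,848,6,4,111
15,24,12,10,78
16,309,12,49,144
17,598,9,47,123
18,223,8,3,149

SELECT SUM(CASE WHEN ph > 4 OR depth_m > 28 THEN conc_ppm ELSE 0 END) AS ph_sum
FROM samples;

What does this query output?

sample_id=7: ✓ → 281
sample_id=8: ✓ → 212
sample_id=9: ✓ → 689
sample_id=10: ✓ → 521
sample_id=11: ✓ → 640
sample_id=12: ✓ → 667
sample_id=13: ✓ → 64
sample_id=14: ✓ → 848
sample_id=15: ✓ → 24
sample_id=16: ✓ → 309
sample_id=17: ✓ → 598
sample_id=18: ✓ → 223
ph_sum = 281 + 212 + 689 + 521 + 640 + 667 + 64 + 848 + 24 + 309 + 598 + 223 = 5076

5076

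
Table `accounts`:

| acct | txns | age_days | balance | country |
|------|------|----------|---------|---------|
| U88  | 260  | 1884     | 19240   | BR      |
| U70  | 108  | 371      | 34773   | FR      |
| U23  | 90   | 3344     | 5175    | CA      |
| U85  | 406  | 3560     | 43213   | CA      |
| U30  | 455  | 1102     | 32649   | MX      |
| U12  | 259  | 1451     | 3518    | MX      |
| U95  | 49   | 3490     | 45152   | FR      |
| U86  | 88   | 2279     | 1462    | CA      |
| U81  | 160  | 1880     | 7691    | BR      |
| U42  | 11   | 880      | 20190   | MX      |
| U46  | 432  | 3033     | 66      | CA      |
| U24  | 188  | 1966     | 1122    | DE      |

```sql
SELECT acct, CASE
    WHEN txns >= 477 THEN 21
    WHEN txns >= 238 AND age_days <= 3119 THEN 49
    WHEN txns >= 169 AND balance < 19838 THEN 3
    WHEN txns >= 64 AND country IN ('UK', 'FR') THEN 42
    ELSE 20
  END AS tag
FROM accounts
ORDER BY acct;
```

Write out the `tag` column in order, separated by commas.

acct=U12: txns >= 238 AND age_days <= 3119 → 49
acct=U23: ELSE → 20
acct=U24: txns >= 169 AND balance < 19838 → 3
acct=U30: txns >= 238 AND age_days <= 3119 → 49
acct=U42: ELSE → 20
acct=U46: txns >= 238 AND age_days <= 3119 → 49
acct=U70: txns >= 64 AND country IN ('UK', 'FR') → 42
acct=U81: ELSE → 20
acct=U85: ELSE → 20
acct=U86: ELSE → 20
acct=U88: txns >= 238 AND age_days <= 3119 → 49
acct=U95: ELSE → 20

49, 20, 3, 49, 20, 49, 42, 20, 20, 20, 49, 20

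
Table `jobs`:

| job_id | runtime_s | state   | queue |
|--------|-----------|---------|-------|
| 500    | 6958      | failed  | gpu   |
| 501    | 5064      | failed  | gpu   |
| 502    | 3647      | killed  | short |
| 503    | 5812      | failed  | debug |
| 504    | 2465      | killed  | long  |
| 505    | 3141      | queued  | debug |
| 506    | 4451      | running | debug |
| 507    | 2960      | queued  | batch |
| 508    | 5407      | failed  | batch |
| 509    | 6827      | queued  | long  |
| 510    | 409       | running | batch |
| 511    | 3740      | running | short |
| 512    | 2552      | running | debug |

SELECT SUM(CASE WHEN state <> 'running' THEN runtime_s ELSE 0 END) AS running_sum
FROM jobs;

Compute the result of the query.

42281

job_id=500: ✓ → 6958
job_id=501: ✓ → 5064
job_id=502: ✓ → 3647
job_id=503: ✓ → 5812
job_id=504: ✓ → 2465
job_id=505: ✓ → 3141
job_id=506: ✗
job_id=507: ✓ → 2960
job_id=508: ✓ → 5407
job_id=509: ✓ → 6827
job_id=510: ✗
job_id=511: ✗
job_id=512: ✗
running_sum = 6958 + 5064 + 3647 + 5812 + 2465 + 3141 + 2960 + 5407 + 6827 = 42281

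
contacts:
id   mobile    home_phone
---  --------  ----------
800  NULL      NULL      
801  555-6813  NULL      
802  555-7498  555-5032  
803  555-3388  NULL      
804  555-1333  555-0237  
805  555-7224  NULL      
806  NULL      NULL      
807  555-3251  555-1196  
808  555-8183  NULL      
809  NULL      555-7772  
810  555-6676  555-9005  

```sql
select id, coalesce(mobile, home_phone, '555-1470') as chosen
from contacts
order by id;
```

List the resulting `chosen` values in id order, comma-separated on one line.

555-1470, 555-6813, 555-7498, 555-3388, 555-1333, 555-7224, 555-1470, 555-3251, 555-8183, 555-7772, 555-6676

id=800: mobile=NULL, home_phone=NULL, → literal 555-1470 → 555-1470
id=801: mobile=555-6813 → 555-6813
id=802: mobile=555-7498 → 555-7498
id=803: mobile=555-3388 → 555-3388
id=804: mobile=555-1333 → 555-1333
id=805: mobile=555-7224 → 555-7224
id=806: mobile=NULL, home_phone=NULL, → literal 555-1470 → 555-1470
id=807: mobile=555-3251 → 555-3251
id=808: mobile=555-8183 → 555-8183
id=809: mobile=NULL, home_phone=555-7772 → 555-7772
id=810: mobile=555-6676 → 555-6676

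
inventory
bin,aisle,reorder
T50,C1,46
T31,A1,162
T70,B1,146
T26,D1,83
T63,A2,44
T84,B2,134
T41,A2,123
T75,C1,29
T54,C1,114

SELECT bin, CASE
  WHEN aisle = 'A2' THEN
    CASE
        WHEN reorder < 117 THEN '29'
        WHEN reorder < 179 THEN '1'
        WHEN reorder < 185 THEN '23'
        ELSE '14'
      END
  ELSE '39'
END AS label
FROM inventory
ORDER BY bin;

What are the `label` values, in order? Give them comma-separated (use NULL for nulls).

bin=T26: aisle='D1' → outer ELSE → 39
bin=T31: aisle='A1' → outer ELSE → 39
bin=T41: aisle='A2' → inner[reorder < 179] → 1
bin=T50: aisle='C1' → outer ELSE → 39
bin=T54: aisle='C1' → outer ELSE → 39
bin=T63: aisle='A2' → inner[reorder < 117] → 29
bin=T70: aisle='B1' → outer ELSE → 39
bin=T75: aisle='C1' → outer ELSE → 39
bin=T84: aisle='B2' → outer ELSE → 39

39, 39, 1, 39, 39, 29, 39, 39, 39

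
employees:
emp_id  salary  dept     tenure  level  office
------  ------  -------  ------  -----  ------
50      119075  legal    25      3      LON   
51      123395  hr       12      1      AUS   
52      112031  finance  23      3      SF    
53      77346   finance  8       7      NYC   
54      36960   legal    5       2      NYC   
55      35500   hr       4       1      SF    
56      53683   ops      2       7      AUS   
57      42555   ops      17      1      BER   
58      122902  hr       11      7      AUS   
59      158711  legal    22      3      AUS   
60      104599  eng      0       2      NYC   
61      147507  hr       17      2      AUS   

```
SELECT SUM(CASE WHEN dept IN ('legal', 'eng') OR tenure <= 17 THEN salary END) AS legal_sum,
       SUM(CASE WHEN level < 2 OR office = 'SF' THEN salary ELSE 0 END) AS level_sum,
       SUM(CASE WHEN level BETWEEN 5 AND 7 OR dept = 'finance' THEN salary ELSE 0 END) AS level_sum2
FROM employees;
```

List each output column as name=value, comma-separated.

legal_sum=1022233, level_sum=313481, level_sum2=365962

[legal_sum: dept IN ('legal', 'eng') OR tenure <= 17]
emp_id=50: ✓ → 119075
emp_id=51: ✓ → 123395
emp_id=52: ✗
emp_id=53: ✓ → 77346
emp_id=54: ✓ → 36960
emp_id=55: ✓ → 35500
emp_id=56: ✓ → 53683
emp_id=57: ✓ → 42555
emp_id=58: ✓ → 122902
emp_id=59: ✓ → 158711
emp_id=60: ✓ → 104599
emp_id=61: ✓ → 147507
legal_sum = 119075 + 123395 + 77346 + 36960 + 35500 + 53683 + 42555 + 122902 + 158711 + 104599 + 147507 = 1022233
—
[level_sum: level < 2 OR office = 'SF']
emp_id=50: ✗
emp_id=51: ✓ → 123395
emp_id=52: ✓ → 112031
emp_id=53: ✗
emp_id=54: ✗
emp_id=55: ✓ → 35500
emp_id=56: ✗
emp_id=57: ✓ → 42555
emp_id=58: ✗
emp_id=59: ✗
emp_id=60: ✗
emp_id=61: ✗
level_sum = 123395 + 112031 + 35500 + 42555 = 313481
—
[level_sum2: level BETWEEN 5 AND 7 OR dept = 'finance']
emp_id=50: ✗
emp_id=51: ✗
emp_id=52: ✓ → 112031
emp_id=53: ✓ → 77346
emp_id=54: ✗
emp_id=55: ✗
emp_id=56: ✓ → 53683
emp_id=57: ✗
emp_id=58: ✓ → 122902
emp_id=59: ✗
emp_id=60: ✗
emp_id=61: ✗
level_sum2 = 112031 + 77346 + 53683 + 122902 = 365962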